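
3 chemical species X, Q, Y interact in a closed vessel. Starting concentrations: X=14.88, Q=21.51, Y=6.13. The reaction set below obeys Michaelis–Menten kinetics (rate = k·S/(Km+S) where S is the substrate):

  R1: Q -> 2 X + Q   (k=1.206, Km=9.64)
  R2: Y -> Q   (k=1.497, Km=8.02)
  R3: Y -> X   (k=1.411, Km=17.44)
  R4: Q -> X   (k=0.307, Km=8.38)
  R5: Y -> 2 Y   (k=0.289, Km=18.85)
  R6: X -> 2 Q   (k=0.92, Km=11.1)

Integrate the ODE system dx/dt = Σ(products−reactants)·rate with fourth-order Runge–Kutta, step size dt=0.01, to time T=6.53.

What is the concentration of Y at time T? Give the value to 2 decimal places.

Y at T = 1.85

RK4 with dt=0.01: 653 steps to T=6.53. Trajectory (selected grid times):
t=0.00: X=14.88 Q=21.51 Y=6.13
t=0.73: X=16.13 Q=22.59 Y=5.46
t=1.45: X=17.35 Q=23.64 Y=4.86
t=2.18: X=18.58 Q=24.70 Y=4.29
t=2.90: X=19.77 Q=25.74 Y=3.77
t=3.63: X=20.97 Q=26.77 Y=3.30
t=4.35: X=22.14 Q=27.78 Y=2.88
t=5.08: X=23.31 Q=28.78 Y=2.49
t=5.80: X=24.45 Q=29.75 Y=2.15
t=6.53: X=25.60 Q=30.73 Y=1.85
Read off Y at T=6.53: 1.85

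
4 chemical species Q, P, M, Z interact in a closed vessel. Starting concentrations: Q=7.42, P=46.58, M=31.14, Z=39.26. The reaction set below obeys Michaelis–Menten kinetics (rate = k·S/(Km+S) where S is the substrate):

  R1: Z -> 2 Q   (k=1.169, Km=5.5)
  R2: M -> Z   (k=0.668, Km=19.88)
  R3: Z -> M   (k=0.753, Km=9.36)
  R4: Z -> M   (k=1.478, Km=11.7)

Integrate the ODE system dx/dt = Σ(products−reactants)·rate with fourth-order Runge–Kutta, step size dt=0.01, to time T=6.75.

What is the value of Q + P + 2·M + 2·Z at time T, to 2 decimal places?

Value at T = 194.80

Check how each reaction changes W = Q + P + 2·M + 2·Z (weight of products minus weight of reactants):
R1: Z -> 2 Q: (1·2) − (2·1) = 2 − 2 = 0
R2: M -> Z: (2·1) − (2·1) = 2 − 2 = 0
R3: Z -> M: (2·1) − (2·1) = 2 − 2 = 0
R4: Z -> M: (2·1) − (2·1) = 2 − 2 = 0
Every reaction leaves W unchanged, so W is conserved and no simulation is needed: W(T) = W(0) = 7.42 + 46.58 + 2·31.14 + 2·39.26 = 194.80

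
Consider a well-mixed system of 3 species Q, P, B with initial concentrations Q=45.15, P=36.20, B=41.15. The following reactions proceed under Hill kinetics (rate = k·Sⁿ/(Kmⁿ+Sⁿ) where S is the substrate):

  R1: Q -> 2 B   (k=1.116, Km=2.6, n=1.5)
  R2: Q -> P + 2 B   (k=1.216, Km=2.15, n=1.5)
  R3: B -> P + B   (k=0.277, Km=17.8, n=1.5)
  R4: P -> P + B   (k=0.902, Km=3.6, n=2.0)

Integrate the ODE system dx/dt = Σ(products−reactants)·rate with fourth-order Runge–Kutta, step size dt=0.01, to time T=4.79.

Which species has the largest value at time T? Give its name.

RK4 with dt=0.01: 479 steps to T=4.79. Trajectory (selected grid times):
t=0.00: Q=45.15 P=36.20 B=41.15
t=0.53: Q=43.93 P=36.95 B=44.07
t=1.06: Q=42.71 P=37.71 B=46.98
t=1.60: Q=41.47 P=38.48 B=49.95
t=2.13: Q=40.25 P=39.24 B=52.86
t=2.66: Q=39.03 P=40.00 B=55.77
t=3.19: Q=37.81 P=40.76 B=58.68
t=3.73: Q=36.57 P=41.54 B=61.64
t=4.26: Q=35.36 P=42.30 B=64.55
t=4.79: Q=34.14 P=43.06 B=67.45
At T=4.79: Q=34.14 P=43.06 B=67.45; the largest is B.

Dominant species at T: B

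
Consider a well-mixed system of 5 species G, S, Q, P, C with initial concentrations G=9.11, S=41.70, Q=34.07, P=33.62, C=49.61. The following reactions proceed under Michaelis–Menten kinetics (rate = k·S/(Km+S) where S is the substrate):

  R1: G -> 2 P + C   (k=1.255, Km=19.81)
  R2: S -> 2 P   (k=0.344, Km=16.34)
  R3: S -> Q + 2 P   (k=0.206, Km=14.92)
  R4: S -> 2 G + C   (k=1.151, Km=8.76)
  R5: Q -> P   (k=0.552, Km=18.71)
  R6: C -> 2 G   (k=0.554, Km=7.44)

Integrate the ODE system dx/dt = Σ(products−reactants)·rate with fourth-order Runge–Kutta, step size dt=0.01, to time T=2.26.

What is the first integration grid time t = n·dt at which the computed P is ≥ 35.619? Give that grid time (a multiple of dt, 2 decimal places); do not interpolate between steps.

Threshold first reached at t = 1.00

RK4 with dt=0.01: 226 steps to T=2.26. Trajectory (selected grid times):
t=0.00: G=9.11 S=41.70 Q=34.07 P=33.62 C=49.61
t=0.25: G=9.73 S=41.36 Q=34.02 P=34.11 C=49.83
t=0.50: G=10.34 S=41.03 Q=33.97 P=34.61 C=50.05
t=0.75: G=10.94 S=40.69 Q=33.92 P=35.12 C=50.28
t=0.99: G=11.52 S=40.37 Q=33.87 P=35.61 C=50.50
t=1.00: G=11.54 S=40.35 Q=33.87 P=35.63 C=50.51
t=1.26: G=12.16 S=40.01 Q=33.81 P=36.17 C=50.75
t=1.51: G=12.75 S=39.67 Q=33.76 P=36.70 C=50.98
t=1.76: G=13.34 S=39.34 Q=33.71 P=37.23 C=51.22
t=2.01: G=13.93 S=39.00 Q=33.66 P=37.77 C=51.47
t=2.26: G=14.51 S=38.67 Q=33.61 P=38.32 C=51.71
P(0.99)=35.609 < 35.619 but P(1.00)=35.630 ≥ 35.619, so the first grid time is t=1.00.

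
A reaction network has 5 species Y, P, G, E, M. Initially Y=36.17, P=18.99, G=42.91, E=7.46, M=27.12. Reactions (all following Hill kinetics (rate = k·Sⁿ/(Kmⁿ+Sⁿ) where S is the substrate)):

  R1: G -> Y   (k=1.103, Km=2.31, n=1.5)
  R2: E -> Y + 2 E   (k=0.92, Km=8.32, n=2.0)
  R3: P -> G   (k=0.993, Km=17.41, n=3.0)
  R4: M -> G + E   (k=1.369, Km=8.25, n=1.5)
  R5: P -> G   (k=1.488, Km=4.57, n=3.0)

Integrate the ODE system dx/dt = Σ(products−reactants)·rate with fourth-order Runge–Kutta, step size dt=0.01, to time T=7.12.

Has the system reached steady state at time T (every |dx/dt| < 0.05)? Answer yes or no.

RK4 with dt=0.01: 712 steps to T=7.12. Trajectory (selected grid times):
t=0.00: Y=36.17 P=18.99 G=42.91 E=7.46 M=27.12
t=0.79: Y=37.38 P=17.41 G=44.55 E=8.74 M=26.20
t=1.58: Y=38.65 P=15.90 G=46.12 E=10.06 M=25.28
t=2.37: Y=39.97 P=14.44 G=47.62 E=11.42 M=24.37
t=3.16: Y=41.32 P=13.05 G=49.05 E=12.81 M=23.48
t=3.96: Y=42.73 P=11.71 G=50.42 E=14.25 M=22.57
t=4.75: Y=44.15 P=10.45 G=51.70 E=15.68 M=21.69
t=5.54: Y=45.59 P=9.26 G=52.89 E=17.13 M=20.82
t=6.33: Y=47.05 P=8.15 G=54.00 E=18.59 M=19.96
t=7.12: Y=48.53 P=7.12 G=55.01 E=20.05 M=19.11
Rates at T: R1=1.0936, R2=0.7849, R3=0.0636, R4=1.0665, R5=1.1767
dx/dt at T (Σ net stoichiometry × rate): Y=+1.8785, P=-1.2403, G=+1.2132, E=+1.8514, M=-1.0665
Largest |dx/dt| is |+1.8785| (Y) ≥ 0.05 → not steady.

Steady state at T: no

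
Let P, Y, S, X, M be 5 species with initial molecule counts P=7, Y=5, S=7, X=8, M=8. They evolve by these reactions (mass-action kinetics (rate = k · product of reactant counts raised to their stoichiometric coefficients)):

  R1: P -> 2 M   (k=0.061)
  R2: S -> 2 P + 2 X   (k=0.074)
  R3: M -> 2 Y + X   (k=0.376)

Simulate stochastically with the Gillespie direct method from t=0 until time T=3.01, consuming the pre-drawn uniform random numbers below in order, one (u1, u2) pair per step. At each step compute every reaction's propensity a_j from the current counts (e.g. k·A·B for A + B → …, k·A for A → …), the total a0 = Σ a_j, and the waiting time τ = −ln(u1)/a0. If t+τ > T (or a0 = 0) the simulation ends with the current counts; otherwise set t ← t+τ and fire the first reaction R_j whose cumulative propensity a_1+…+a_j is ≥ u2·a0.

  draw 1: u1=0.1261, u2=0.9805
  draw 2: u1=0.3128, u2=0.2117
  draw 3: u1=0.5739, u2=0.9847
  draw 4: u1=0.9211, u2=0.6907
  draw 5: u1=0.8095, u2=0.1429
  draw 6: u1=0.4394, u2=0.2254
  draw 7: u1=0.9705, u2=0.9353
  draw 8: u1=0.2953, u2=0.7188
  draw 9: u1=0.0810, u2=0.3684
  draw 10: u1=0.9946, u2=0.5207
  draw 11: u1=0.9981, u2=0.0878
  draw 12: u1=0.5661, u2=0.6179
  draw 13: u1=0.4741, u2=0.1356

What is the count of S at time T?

S at T = 5

t=0.000: P=7 Y=5 S=7 X=8 M=8
Draw 1: a1=0.427, a2=0.518, a3=3.008, a0=3.953; τ=−ln(0.1261)/3.953=0.524 → t=0.524; u2·a0=0.9805·3.953=3.876; a1+a2=0.945 < 3.876 ≤ a1+…+a3=3.953 → R3 fires; P=7 Y=7 S=7 X=9 M=7
Draw 2: a1=0.427, a2=0.518, a3=2.632, a0=3.577; τ=−ln(0.3128)/3.577=0.325 → t=0.849; u2·a0=0.2117·3.577=0.757; a1=0.427 < 0.757 ≤ a1+a2=0.945 → R2 fires; P=9 Y=7 S=6 X=11 M=7
Draw 3: a1=0.549, a2=0.444, a3=2.632, a0=3.625; τ=−ln(0.5739)/3.625=0.153 → t=1.002; u2·a0=0.9847·3.625=3.570; a1+a2=0.993 < 3.570 ≤ a1+…+a3=3.625 → R3 fires; P=9 Y=9 S=6 X=12 M=6
Draw 4: a1=0.549, a2=0.444, a3=2.256, a0=3.249; τ=−ln(0.9211)/3.249=0.025 → t=1.027; u2·a0=0.6907·3.249=2.244; a1+a2=0.993 < 2.244 ≤ a1+…+a3=3.249 → R3 fires; P=9 Y=11 S=6 X=13 M=5
Draw 5: a1=0.549, a2=0.444, a3=1.880, a0=2.873; τ=−ln(0.8095)/2.873=0.074 → t=1.101; u2·a0=0.1429·2.873=0.411 ≤ a1=0.549 → R1 fires; P=8 Y=11 S=6 X=13 M=7
Draw 6: a1=0.488, a2=0.444, a3=2.632, a0=3.564; τ=−ln(0.4394)/3.564=0.231 → t=1.332; u2·a0=0.2254·3.564=0.803; a1=0.488 < 0.803 ≤ a1+a2=0.932 → R2 fires; P=10 Y=11 S=5 X=15 M=7
Draw 7: a1=0.610, a2=0.370, a3=2.632, a0=3.612; τ=−ln(0.9705)/3.612=0.008 → t=1.340; u2·a0=0.9353·3.612=3.378; a1+a2=0.980 < 3.378 ≤ a1+…+a3=3.612 → R3 fires; P=10 Y=13 S=5 X=16 M=6
Draw 8: a1=0.610, a2=0.370, a3=2.256, a0=3.236; τ=−ln(0.2953)/3.236=0.377 → t=1.717; u2·a0=0.7188·3.236=2.326; a1+a2=0.980 < 2.326 ≤ a1+…+a3=3.236 → R3 fires; P=10 Y=15 S=5 X=17 M=5
Draw 9: a1=0.610, a2=0.370, a3=1.880, a0=2.860; τ=−ln(0.0810)/2.860=0.879 → t=2.596; u2·a0=0.3684·2.860=1.054; a1+a2=0.980 < 1.054 ≤ a1+…+a3=2.860 → R3 fires; P=10 Y=17 S=5 X=18 M=4
Draw 10: a1=0.610, a2=0.370, a3=1.504, a0=2.484; τ=−ln(0.9946)/2.484=0.002 → t=2.598; u2·a0=0.5207·2.484=1.293; a1+a2=0.980 < 1.293 ≤ a1+…+a3=2.484 → R3 fires; P=10 Y=19 S=5 X=19 M=3
Draw 11: a1=0.610, a2=0.370, a3=1.128, a0=2.108; τ=−ln(0.9981)/2.108=0.001 → t=2.599; u2·a0=0.0878·2.108=0.185 ≤ a1=0.610 → R1 fires; P=9 Y=19 S=5 X=19 M=5
Draw 12: a1=0.549, a2=0.370, a3=1.880, a0=2.799; τ=−ln(0.5661)/2.799=0.203 → t=2.802; u2·a0=0.6179·2.799=1.730; a1+a2=0.919 < 1.730 ≤ a1+…+a3=2.799 → R3 fires; P=9 Y=21 S=5 X=20 M=4
Draw 13: a1=0.549, a2=0.370, a3=1.504, a0=2.423; τ=−ln(0.4741)/2.423=0.308 → t=3.110 > T=3.01: stop.
Read off S at T=3.01: 5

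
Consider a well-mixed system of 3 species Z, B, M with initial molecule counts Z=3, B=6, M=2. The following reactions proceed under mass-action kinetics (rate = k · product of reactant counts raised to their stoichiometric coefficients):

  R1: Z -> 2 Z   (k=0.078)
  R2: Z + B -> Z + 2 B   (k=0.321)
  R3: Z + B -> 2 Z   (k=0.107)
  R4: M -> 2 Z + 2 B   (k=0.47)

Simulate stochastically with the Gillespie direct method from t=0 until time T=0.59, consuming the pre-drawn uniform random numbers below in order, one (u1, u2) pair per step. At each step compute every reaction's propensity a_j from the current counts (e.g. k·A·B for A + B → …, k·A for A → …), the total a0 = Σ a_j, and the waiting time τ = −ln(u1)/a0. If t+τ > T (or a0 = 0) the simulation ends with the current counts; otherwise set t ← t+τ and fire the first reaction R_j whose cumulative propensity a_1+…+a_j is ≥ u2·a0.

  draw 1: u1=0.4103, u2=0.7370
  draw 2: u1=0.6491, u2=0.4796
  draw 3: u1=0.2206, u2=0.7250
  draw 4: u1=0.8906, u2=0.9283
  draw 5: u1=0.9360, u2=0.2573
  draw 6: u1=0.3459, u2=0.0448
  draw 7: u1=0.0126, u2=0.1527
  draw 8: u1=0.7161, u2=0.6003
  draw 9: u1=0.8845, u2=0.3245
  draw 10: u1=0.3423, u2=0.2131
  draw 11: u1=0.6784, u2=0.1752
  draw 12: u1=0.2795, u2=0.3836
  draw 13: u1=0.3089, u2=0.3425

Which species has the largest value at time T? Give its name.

t=0.000: Z=3 B=6 M=2
Draw 1: a1=0.234, a2=5.778, a3=1.926, a4=0.940, a0=8.878; τ=−ln(0.4103)/8.878=0.100 → t=0.100; u2·a0=0.7370·8.878=6.543; a1+a2=6.012 < 6.543 ≤ a1+…+a3=7.938 → R3 fires; Z=4 B=5 M=2
Draw 2: a1=0.312, a2=6.420, a3=2.140, a4=0.940, a0=9.812; τ=−ln(0.6491)/9.812=0.044 → t=0.144; u2·a0=0.4796·9.812=4.706; a1=0.312 < 4.706 ≤ a1+a2=6.732 → R2 fires; Z=4 B=6 M=2
Draw 3: a1=0.312, a2=7.704, a3=2.568, a4=0.940, a0=11.524; τ=−ln(0.2206)/11.524=0.131 → t=0.276; u2·a0=0.7250·11.524=8.355; a1+a2=8.016 < 8.355 ≤ a1+…+a3=10.584 → R3 fires; Z=5 B=5 M=2
Draw 4: a1=0.390, a2=8.025, a3=2.675, a4=0.940, a0=12.030; τ=−ln(0.8906)/12.030=0.010 → t=0.285; u2·a0=0.9283·12.030=11.167; a1+…+a3=11.090 < 11.167 ≤ a1+…+a4=12.030 → R4 fires; Z=7 B=7 M=1
Draw 5: a1=0.546, a2=15.729, a3=5.243, a4=0.470, a0=21.988; τ=−ln(0.9360)/21.988=0.003 → t=0.288; u2·a0=0.2573·21.988=5.658; a1=0.546 < 5.658 ≤ a1+a2=16.275 → R2 fires; Z=7 B=8 M=1
Draw 6: a1=0.546, a2=17.976, a3=5.992, a4=0.470, a0=24.984; τ=−ln(0.3459)/24.984=0.042 → t=0.331; u2·a0=0.0448·24.984=1.119; a1=0.546 < 1.119 ≤ a1+a2=18.522 → R2 fires; Z=7 B=9 M=1
Draw 7: a1=0.546, a2=20.223, a3=6.741, a4=0.470, a0=27.980; τ=−ln(0.0126)/27.980=0.156 → t=0.487; u2·a0=0.1527·27.980=4.273; a1=0.546 < 4.273 ≤ a1+a2=20.769 → R2 fires; Z=7 B=10 M=1
Draw 8: a1=0.546, a2=22.470, a3=7.490, a4=0.470, a0=30.976; τ=−ln(0.7161)/30.976=0.011 → t=0.498; u2·a0=0.6003·30.976=18.595; a1=0.546 < 18.595 ≤ a1+a2=23.016 → R2 fires; Z=7 B=11 M=1
Draw 9: a1=0.546, a2=24.717, a3=8.239, a4=0.470, a0=33.972; τ=−ln(0.8845)/33.972=0.004 → t=0.501; u2·a0=0.3245·33.972=11.024; a1=0.546 < 11.024 ≤ a1+a2=25.263 → R2 fires; Z=7 B=12 M=1
Draw 10: a1=0.546, a2=26.964, a3=8.988, a4=0.470, a0=36.968; τ=−ln(0.3423)/36.968=0.029 → t=0.530; u2·a0=0.2131·36.968=7.878; a1=0.546 < 7.878 ≤ a1+a2=27.510 → R2 fires; Z=7 B=13 M=1
Draw 11: a1=0.546, a2=29.211, a3=9.737, a4=0.470, a0=39.964; τ=−ln(0.6784)/39.964=0.010 → t=0.540; u2·a0=0.1752·39.964=7.002; a1=0.546 < 7.002 ≤ a1+a2=29.757 → R2 fires; Z=7 B=14 M=1
Draw 12: a1=0.546, a2=31.458, a3=10.486, a4=0.470, a0=42.960; τ=−ln(0.2795)/42.960=0.030 → t=0.570; u2·a0=0.3836·42.960=16.479; a1=0.546 < 16.479 ≤ a1+a2=32.004 → R2 fires; Z=7 B=15 M=1
Draw 13: a1=0.546, a2=33.705, a3=11.235, a4=0.470, a0=45.956; τ=−ln(0.3089)/45.956=0.026 → t=0.595 > T=0.59: stop.
At T=0.59: Z=7 B=15 M=1; the largest is B.

Dominant species at T: B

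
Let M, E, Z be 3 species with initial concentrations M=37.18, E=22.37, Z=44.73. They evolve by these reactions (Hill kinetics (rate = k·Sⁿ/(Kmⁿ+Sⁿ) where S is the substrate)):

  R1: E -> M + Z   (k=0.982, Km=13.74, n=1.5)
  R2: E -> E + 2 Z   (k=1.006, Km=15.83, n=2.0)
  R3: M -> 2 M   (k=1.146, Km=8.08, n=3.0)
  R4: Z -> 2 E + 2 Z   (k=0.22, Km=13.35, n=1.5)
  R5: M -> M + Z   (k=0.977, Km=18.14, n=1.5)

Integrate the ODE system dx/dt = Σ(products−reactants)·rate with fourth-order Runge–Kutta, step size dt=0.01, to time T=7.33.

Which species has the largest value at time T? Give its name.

RK4 with dt=0.01: 733 steps to T=7.33. Trajectory (selected grid times):
t=0.00: M=37.18 E=22.37 Z=44.73
t=0.81: M=38.63 E=22.14 Z=47.10
t=1.63: M=40.11 E=21.92 Z=49.49
t=2.44: M=41.56 E=21.70 Z=51.86
t=3.26: M=43.02 E=21.49 Z=54.25
t=4.07: M=44.47 E=21.28 Z=56.61
t=4.89: M=45.94 E=21.08 Z=59.00
t=5.70: M=47.38 E=20.88 Z=61.36
t=6.52: M=48.84 E=20.68 Z=63.74
t=7.33: M=50.28 E=20.50 Z=66.09
At T=7.33: M=50.28 E=20.50 Z=66.09; the largest is Z.

Dominant species at T: Z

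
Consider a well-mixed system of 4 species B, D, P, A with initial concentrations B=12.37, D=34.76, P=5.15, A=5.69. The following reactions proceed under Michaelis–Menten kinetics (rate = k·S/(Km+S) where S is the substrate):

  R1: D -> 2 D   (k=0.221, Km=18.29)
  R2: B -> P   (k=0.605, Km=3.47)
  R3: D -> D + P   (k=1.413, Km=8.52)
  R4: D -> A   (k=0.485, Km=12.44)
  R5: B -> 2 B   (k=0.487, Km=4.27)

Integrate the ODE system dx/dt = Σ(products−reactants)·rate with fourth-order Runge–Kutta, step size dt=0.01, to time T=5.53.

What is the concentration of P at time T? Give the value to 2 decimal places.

P at T = 14.00

RK4 with dt=0.01: 553 steps to T=5.53. Trajectory (selected grid times):
t=0.00: B=12.37 D=34.76 P=5.15 A=5.69
t=0.61: B=12.30 D=34.63 P=6.13 A=5.91
t=1.23: B=12.23 D=34.50 P=7.13 A=6.13
t=1.84: B=12.17 D=34.37 P=8.10 A=6.35
t=2.46: B=12.10 D=34.24 P=9.10 A=6.57
t=3.07: B=12.03 D=34.11 P=10.07 A=6.78
t=3.69: B=11.96 D=33.98 P=11.07 A=7.00
t=4.30: B=11.90 D=33.85 P=12.04 A=7.22
t=4.92: B=11.83 D=33.72 P=13.03 A=7.44
t=5.53: B=11.76 D=33.59 P=14.00 A=7.66
Read off P at T=5.53: 14.00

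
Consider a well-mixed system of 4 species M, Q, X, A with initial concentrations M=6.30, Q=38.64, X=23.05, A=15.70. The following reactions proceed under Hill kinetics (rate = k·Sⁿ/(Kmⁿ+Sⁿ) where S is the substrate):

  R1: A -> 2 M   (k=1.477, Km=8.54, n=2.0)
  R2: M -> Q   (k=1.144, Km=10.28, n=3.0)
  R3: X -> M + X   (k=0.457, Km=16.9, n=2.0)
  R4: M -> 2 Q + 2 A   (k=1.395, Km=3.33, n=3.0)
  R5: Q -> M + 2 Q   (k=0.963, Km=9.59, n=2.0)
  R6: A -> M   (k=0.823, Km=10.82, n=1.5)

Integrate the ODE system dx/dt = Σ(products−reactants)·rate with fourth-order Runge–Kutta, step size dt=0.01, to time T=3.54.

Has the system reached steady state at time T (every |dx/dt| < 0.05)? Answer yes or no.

Steady state at T: no

RK4 with dt=0.01: 354 steps to T=3.54. Trajectory (selected grid times):
t=0.00: M=6.30 Q=38.64 X=23.05 A=15.70
t=0.39: M=7.28 Q=40.07 X=23.05 A=16.02
t=0.79: M=8.25 Q=41.60 X=23.05 A=16.38
t=1.18: M=9.16 Q=43.16 X=23.05 A=16.74
t=1.57: M=10.04 Q=44.76 X=23.05 A=17.12
t=1.97: M=10.92 Q=46.45 X=23.05 A=17.50
t=2.36: M=11.77 Q=48.13 X=23.05 A=17.88
t=2.75: M=12.59 Q=49.83 X=23.05 A=18.26
t=3.15: M=13.43 Q=51.61 X=23.05 A=18.64
t=3.54: M=14.23 Q=53.36 X=23.05 A=19.01
Rates at T: R1=1.2290, R2=0.8310, R3=0.2972, R4=1.3774, R5=0.9329, R6=0.5758
dx/dt at T (Σ net stoichiometry × rate): M=+2.0556, Q=+4.5186, X=+0.0000, A=+0.9499
Largest |dx/dt| is |+4.5186| (Q) ≥ 0.05 → not steady.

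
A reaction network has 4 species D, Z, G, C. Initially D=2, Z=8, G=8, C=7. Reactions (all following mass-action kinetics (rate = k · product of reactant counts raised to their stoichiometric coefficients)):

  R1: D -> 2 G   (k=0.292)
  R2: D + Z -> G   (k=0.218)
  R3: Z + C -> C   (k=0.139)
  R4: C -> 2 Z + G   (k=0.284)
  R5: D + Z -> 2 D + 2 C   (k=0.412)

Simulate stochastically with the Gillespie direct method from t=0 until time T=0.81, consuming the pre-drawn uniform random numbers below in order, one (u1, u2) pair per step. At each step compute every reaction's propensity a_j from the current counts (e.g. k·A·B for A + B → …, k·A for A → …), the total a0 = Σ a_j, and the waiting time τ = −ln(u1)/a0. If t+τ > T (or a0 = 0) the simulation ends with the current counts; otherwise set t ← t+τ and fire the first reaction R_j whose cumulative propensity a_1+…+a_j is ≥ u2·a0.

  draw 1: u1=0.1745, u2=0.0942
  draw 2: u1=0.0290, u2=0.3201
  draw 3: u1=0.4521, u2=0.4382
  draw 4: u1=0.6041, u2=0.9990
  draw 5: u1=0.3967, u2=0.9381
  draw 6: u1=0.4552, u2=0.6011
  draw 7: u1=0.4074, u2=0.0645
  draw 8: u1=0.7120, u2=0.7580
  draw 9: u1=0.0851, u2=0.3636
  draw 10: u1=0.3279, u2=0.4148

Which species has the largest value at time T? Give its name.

Dominant species at T: G

t=0.000: D=2 Z=8 G=8 C=7
Draw 1: a1=0.584, a2=3.488, a3=7.784, a4=1.988, a5=6.592, a0=20.436; τ=−ln(0.1745)/20.436=0.085 → t=0.085; u2·a0=0.0942·20.436=1.925; a1=0.584 < 1.925 ≤ a1+a2=4.072 → R2 fires; D=1 Z=7 G=9 C=7
Draw 2: a1=0.292, a2=1.526, a3=6.811, a4=1.988, a5=2.884, a0=13.501; τ=−ln(0.0290)/13.501=0.262 → t=0.348; u2·a0=0.3201·13.501=4.322; a1+a2=1.818 < 4.322 ≤ a1+…+a3=8.629 → R3 fires; D=1 Z=6 G=9 C=7
Draw 3: a1=0.292, a2=1.308, a3=5.838, a4=1.988, a5=2.472, a0=11.898; τ=−ln(0.4521)/11.898=0.067 → t=0.414; u2·a0=0.4382·11.898=5.214; a1+a2=1.600 < 5.214 ≤ a1+…+a3=7.438 → R3 fires; D=1 Z=5 G=9 C=7
Draw 4: a1=0.292, a2=1.090, a3=4.865, a4=1.988, a5=2.060, a0=10.295; τ=−ln(0.6041)/10.295=0.049 → t=0.463; u2·a0=0.9990·10.295=10.285; a1+…+a4=8.235 < 10.285 ≤ a1+…+a5=10.295 → R5 fires; D=2 Z=4 G=9 C=9
Draw 5: a1=0.584, a2=1.744, a3=5.004, a4=2.556, a5=3.296, a0=13.184; τ=−ln(0.3967)/13.184=0.070 → t=0.533; u2·a0=0.9381·13.184=12.368; a1+…+a4=9.888 < 12.368 ≤ a1+…+a5=13.184 → R5 fires; D=3 Z=3 G=9 C=11
Draw 6: a1=0.876, a2=1.962, a3=4.587, a4=3.124, a5=3.708, a0=14.257; τ=−ln(0.4552)/14.257=0.055 → t=0.589; u2·a0=0.6011·14.257=8.570; a1+…+a3=7.425 < 8.570 ≤ a1+…+a4=10.549 → R4 fires; D=3 Z=5 G=10 C=10
Draw 7: a1=0.876, a2=3.270, a3=6.950, a4=2.840, a5=6.180, a0=20.116; τ=−ln(0.4074)/20.116=0.045 → t=0.633; u2·a0=0.0645·20.116=1.297; a1=0.876 < 1.297 ≤ a1+a2=4.146 → R2 fires; D=2 Z=4 G=11 C=10
Draw 8: a1=0.584, a2=1.744, a3=5.560, a4=2.840, a5=3.296, a0=14.024; τ=−ln(0.7120)/14.024=0.024 → t=0.658; u2·a0=0.7580·14.024=10.630; a1+…+a3=7.888 < 10.630 ≤ a1+…+a4=10.728 → R4 fires; D=2 Z=6 G=12 C=9
Draw 9: a1=0.584, a2=2.616, a3=7.506, a4=2.556, a5=4.944, a0=18.206; τ=−ln(0.0851)/18.206=0.135 → t=0.793; u2·a0=0.3636·18.206=6.620; a1+a2=3.200 < 6.620 ≤ a1+…+a3=10.706 → R3 fires; D=2 Z=5 G=12 C=9
Draw 10: a1=0.584, a2=2.180, a3=6.255, a4=2.556, a5=4.120, a0=15.695; τ=−ln(0.3279)/15.695=0.071 → t=0.864 > T=0.81: stop.
At T=0.81: D=2 Z=5 G=12 C=9; the largest is G.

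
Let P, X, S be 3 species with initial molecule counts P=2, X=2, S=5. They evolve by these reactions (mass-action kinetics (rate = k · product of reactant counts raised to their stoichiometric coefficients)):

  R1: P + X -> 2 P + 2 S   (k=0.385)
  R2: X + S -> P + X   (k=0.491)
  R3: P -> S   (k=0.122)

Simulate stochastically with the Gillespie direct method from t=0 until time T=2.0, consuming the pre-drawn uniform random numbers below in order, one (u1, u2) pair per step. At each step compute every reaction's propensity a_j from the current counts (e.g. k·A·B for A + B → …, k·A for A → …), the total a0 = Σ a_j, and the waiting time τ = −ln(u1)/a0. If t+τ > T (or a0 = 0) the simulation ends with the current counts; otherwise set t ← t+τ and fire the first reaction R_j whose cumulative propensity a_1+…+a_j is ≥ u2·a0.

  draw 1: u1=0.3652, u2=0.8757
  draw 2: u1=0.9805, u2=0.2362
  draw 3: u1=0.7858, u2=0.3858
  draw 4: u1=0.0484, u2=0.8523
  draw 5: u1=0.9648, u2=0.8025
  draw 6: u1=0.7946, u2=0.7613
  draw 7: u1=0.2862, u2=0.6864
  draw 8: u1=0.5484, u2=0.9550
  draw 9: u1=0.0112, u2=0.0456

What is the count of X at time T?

t=0.000: P=2 X=2 S=5
Draw 1: a1=1.540, a2=4.910, a3=0.244, a0=6.694; τ=−ln(0.3652)/6.694=0.150 → t=0.150; u2·a0=0.8757·6.694=5.862; a1=1.540 < 5.862 ≤ a1+a2=6.450 → R2 fires; P=3 X=2 S=4
Draw 2: a1=2.310, a2=3.928, a3=0.366, a0=6.604; τ=−ln(0.9805)/6.604=0.003 → t=0.153; u2·a0=0.2362·6.604=1.560 ≤ a1=2.310 → R1 fires; P=4 X=1 S=6
Draw 3: a1=1.540, a2=2.946, a3=0.488, a0=4.974; τ=−ln(0.7858)/4.974=0.048 → t=0.202; u2·a0=0.3858·4.974=1.919; a1=1.540 < 1.919 ≤ a1+a2=4.486 → R2 fires; P=5 X=1 S=5
Draw 4: a1=1.925, a2=2.455, a3=0.610, a0=4.990; τ=−ln(0.0484)/4.990=0.607 → t=0.809; u2·a0=0.8523·4.990=4.253; a1=1.925 < 4.253 ≤ a1+a2=4.380 → R2 fires; P=6 X=1 S=4
Draw 5: a1=2.310, a2=1.964, a3=0.732, a0=5.006; τ=−ln(0.9648)/5.006=0.007 → t=0.816; u2·a0=0.8025·5.006=4.017; a1=2.310 < 4.017 ≤ a1+a2=4.274 → R2 fires; P=7 X=1 S=3
Draw 6: a1=2.695, a2=1.473, a3=0.854, a0=5.022; τ=−ln(0.7946)/5.022=0.046 → t=0.862; u2·a0=0.7613·5.022=3.823; a1=2.695 < 3.823 ≤ a1+a2=4.168 → R2 fires; P=8 X=1 S=2
Draw 7: a1=3.080, a2=0.982, a3=0.976, a0=5.038; τ=−ln(0.2862)/5.038=0.248 → t=1.110; u2·a0=0.6864·5.038=3.458; a1=3.080 < 3.458 ≤ a1+a2=4.062 → R2 fires; P=9 X=1 S=1
Draw 8: a1=3.465, a2=0.491, a3=1.098, a0=5.054; τ=−ln(0.5484)/5.054=0.119 → t=1.229; u2·a0=0.9550·5.054=4.827; a1+a2=3.956 < 4.827 ≤ a1+…+a3=5.054 → R3 fires; P=8 X=1 S=2
Draw 9: a1=3.080, a2=0.982, a3=0.976, a0=5.038; τ=−ln(0.0112)/5.038=0.892 → t=2.121 > T=2.0: stop.
Read off X at T=2.0: 1

X at T = 1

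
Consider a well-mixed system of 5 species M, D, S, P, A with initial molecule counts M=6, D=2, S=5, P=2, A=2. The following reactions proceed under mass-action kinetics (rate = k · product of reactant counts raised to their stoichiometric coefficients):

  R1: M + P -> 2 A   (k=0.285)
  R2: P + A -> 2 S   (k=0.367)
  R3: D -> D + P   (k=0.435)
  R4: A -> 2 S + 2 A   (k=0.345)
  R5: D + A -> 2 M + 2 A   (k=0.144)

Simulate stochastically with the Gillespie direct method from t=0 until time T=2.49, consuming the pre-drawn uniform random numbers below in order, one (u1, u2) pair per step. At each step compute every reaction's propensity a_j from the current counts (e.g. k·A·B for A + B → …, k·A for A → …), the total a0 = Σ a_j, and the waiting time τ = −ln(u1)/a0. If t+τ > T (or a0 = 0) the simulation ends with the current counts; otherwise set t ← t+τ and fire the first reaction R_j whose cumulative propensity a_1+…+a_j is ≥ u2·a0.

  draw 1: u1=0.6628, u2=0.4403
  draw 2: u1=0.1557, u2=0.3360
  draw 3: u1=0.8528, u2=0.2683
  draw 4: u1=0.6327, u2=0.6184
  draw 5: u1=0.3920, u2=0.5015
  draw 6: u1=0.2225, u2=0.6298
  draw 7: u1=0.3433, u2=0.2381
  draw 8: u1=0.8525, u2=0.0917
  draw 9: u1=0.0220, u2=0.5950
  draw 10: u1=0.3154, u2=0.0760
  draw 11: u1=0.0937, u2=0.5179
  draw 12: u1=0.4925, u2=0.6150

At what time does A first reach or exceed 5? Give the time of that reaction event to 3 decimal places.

t=0.000: M=6 D=2 S=5 P=2 A=2
Draw 1: a1=3.420, a2=1.468, a3=0.870, a4=0.690, a5=0.576, a0=7.024; τ=−ln(0.6628)/7.024=0.059 → t=0.059; u2·a0=0.4403·7.024=3.093 ≤ a1=3.420 → R1 fires; M=5 D=2 S=5 P=1 A=4
Draw 2: a1=1.425, a2=1.468, a3=0.870, a4=1.380, a5=1.152, a0=6.295; τ=−ln(0.1557)/6.295=0.295 → t=0.354; u2·a0=0.3360·6.295=2.115; a1=1.425 < 2.115 ≤ a1+a2=2.893 → R2 fires; M=5 D=2 S=7 P=0 A=3
Draw 3: a1=0.000, a2=0.000, a3=0.870, a4=1.035, a5=0.864, a0=2.769; τ=−ln(0.8528)/2.769=0.058 → t=0.412; u2·a0=0.2683·2.769=0.743; a1+a2=0.000 < 0.743 ≤ a1+…+a3=0.870 → R3 fires; M=5 D=2 S=7 P=1 A=3
Draw 4: a1=1.425, a2=1.101, a3=0.870, a4=1.035, a5=0.864, a0=5.295; τ=−ln(0.6327)/5.295=0.086 → t=0.498; u2·a0=0.6184·5.295=3.274; a1+a2=2.526 < 3.274 ≤ a1+…+a3=3.396 → R3 fires; M=5 D=2 S=7 P=2 A=3
Draw 5: a1=2.850, a2=2.202, a3=0.870, a4=1.035, a5=0.864, a0=7.821; τ=−ln(0.3920)/7.821=0.120 → t=0.618; u2·a0=0.5015·7.821=3.922; a1=2.850 < 3.922 ≤ a1+a2=5.052 → R2 fires; M=5 D=2 S=9 P=1 A=2
Draw 6: a1=1.425, a2=0.734, a3=0.870, a4=0.690, a5=0.576, a0=4.295; τ=−ln(0.2225)/4.295=0.350 → t=0.968; u2·a0=0.6298·4.295=2.705; a1+a2=2.159 < 2.705 ≤ a1+…+a3=3.029 → R3 fires; M=5 D=2 S=9 P=2 A=2
Draw 7: a1=2.850, a2=1.468, a3=0.870, a4=0.690, a5=0.576, a0=6.454; τ=−ln(0.3433)/6.454=0.166 → t=1.133; u2·a0=0.2381·6.454=1.537 ≤ a1=2.850 → R1 fires; M=4 D=2 S=9 P=1 A=4
Draw 8: a1=1.140, a2=1.468, a3=0.870, a4=1.380, a5=1.152, a0=6.010; τ=−ln(0.8525)/6.010=0.027 → t=1.160; u2·a0=0.0917·6.010=0.551 ≤ a1=1.140 → R1 fires; M=3 D=2 S=9 P=0 A=6
Draw 9: a1=0.000, a2=0.000, a3=0.870, a4=2.070, a5=1.728, a0=4.668; τ=−ln(0.0220)/4.668=0.818 → t=1.977; u2·a0=0.5950·4.668=2.777; a1+…+a3=0.870 < 2.777 ≤ a1+…+a4=2.940 → R4 fires; M=3 D=2 S=11 P=0 A=7
Draw 10: a1=0.000, a2=0.000, a3=0.870, a4=2.415, a5=2.016, a0=5.301; τ=−ln(0.3154)/5.301=0.218 → t=2.195; u2·a0=0.0760·5.301=0.403; a1+a2=0.000 < 0.403 ≤ a1+…+a3=0.870 → R3 fires; M=3 D=2 S=11 P=1 A=7
Draw 11: a1=0.855, a2=2.569, a3=0.870, a4=2.415, a5=2.016, a0=8.725; τ=−ln(0.0937)/8.725=0.271 → t=2.466; u2·a0=0.5179·8.725=4.519; a1+…+a3=4.294 < 4.519 ≤ a1+…+a4=6.709 → R4 fires; M=3 D=2 S=13 P=1 A=8
Draw 12: a1=0.855, a2=2.936, a3=0.870, a4=2.760, a5=2.304, a0=9.725; τ=−ln(0.4925)/9.725=0.073 → t=2.539 > T=2.49: stop.
A first becomes ≥ 5 when it reaches 6 at the event at t=1.160.

Threshold first reached at t = 1.160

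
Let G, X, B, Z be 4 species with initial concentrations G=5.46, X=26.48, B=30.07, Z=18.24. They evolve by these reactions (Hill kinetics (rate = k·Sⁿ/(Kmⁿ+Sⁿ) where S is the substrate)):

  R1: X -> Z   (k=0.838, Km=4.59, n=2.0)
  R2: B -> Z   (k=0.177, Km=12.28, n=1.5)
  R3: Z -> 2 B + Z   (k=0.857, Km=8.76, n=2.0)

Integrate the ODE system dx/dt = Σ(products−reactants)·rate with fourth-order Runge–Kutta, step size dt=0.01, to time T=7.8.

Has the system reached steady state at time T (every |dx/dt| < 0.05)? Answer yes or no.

Steady state at T: no

RK4 with dt=0.01: 780 steps to T=7.8. Trajectory (selected grid times):
t=0.00: G=5.46 X=26.48 B=30.07 Z=18.24
t=0.87: G=5.46 X=25.77 B=31.17 Z=19.07
t=1.73: G=5.46 X=25.07 B=32.27 Z=19.89
t=2.60: G=5.46 X=24.37 B=33.40 Z=20.72
t=3.47: G=5.46 X=23.67 B=34.55 Z=21.55
t=4.33: G=5.46 X=22.97 B=35.70 Z=22.37
t=5.20: G=5.46 X=22.27 B=36.87 Z=23.20
t=6.07: G=5.46 X=21.57 B=38.05 Z=24.03
t=6.93: G=5.46 X=20.89 B=39.22 Z=24.85
t=7.80: G=5.46 X=20.19 B=40.42 Z=25.67
Rates at T: R1=0.7968, R2=0.1516, R3=0.7676
dx/dt at T (Σ net stoichiometry × rate): G=+0.0000, X=-0.7968, B=+1.3836, Z=+0.9484
Largest |dx/dt| is |+1.3836| (B) ≥ 0.05 → not steady.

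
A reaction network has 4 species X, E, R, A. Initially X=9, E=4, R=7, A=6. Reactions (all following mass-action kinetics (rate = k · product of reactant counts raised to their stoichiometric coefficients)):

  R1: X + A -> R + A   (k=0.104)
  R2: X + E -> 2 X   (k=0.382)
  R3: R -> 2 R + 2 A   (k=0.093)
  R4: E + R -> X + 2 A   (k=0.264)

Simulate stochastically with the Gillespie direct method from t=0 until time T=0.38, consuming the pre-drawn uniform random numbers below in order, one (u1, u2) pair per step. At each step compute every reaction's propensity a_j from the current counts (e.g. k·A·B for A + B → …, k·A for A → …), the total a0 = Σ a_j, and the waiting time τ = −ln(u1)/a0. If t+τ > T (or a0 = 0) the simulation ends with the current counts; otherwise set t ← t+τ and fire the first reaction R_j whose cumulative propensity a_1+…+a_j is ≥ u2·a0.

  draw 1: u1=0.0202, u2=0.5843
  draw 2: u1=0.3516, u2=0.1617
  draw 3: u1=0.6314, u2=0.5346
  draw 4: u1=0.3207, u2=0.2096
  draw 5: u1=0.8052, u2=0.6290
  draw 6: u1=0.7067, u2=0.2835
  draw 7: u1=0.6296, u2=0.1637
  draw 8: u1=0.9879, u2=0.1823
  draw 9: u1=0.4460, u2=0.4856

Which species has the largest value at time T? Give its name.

Dominant species at T: R

t=0.000: X=9 E=4 R=7 A=6
Draw 1: a1=5.616, a2=13.752, a3=0.651, a4=7.392, a0=27.411; τ=−ln(0.0202)/27.411=0.142 → t=0.142; u2·a0=0.5843·27.411=16.016; a1=5.616 < 16.016 ≤ a1+a2=19.368 → R2 fires; X=10 E=3 R=7 A=6
Draw 2: a1=6.240, a2=11.460, a3=0.651, a4=5.544, a0=23.895; τ=−ln(0.3516)/23.895=0.044 → t=0.186; u2·a0=0.1617·23.895=3.864 ≤ a1=6.240 → R1 fires; X=9 E=3 R=8 A=6
Draw 3: a1=5.616, a2=10.314, a3=0.744, a4=6.336, a0=23.010; τ=−ln(0.6314)/23.010=0.020 → t=0.206; u2·a0=0.5346·23.010=12.301; a1=5.616 < 12.301 ≤ a1+a2=15.930 → R2 fires; X=10 E=2 R=8 A=6
Draw 4: a1=6.240, a2=7.640, a3=0.744, a4=4.224, a0=18.848; τ=−ln(0.3207)/18.848=0.060 → t=0.266; u2·a0=0.2096·18.848=3.951 ≤ a1=6.240 → R1 fires; X=9 E=2 R=9 A=6
Draw 5: a1=5.616, a2=6.876, a3=0.837, a4=4.752, a0=18.081; τ=−ln(0.8052)/18.081=0.012 → t=0.278; u2·a0=0.6290·18.081=11.373; a1=5.616 < 11.373 ≤ a1+a2=12.492 → R2 fires; X=10 E=1 R=9 A=6
Draw 6: a1=6.240, a2=3.820, a3=0.837, a4=2.376, a0=13.273; τ=−ln(0.7067)/13.273=0.026 → t=0.305; u2·a0=0.2835·13.273=3.763 ≤ a1=6.240 → R1 fires; X=9 E=1 R=10 A=6
Draw 7: a1=5.616, a2=3.438, a3=0.930, a4=2.640, a0=12.624; τ=−ln(0.6296)/12.624=0.037 → t=0.341; u2·a0=0.1637·12.624=2.067 ≤ a1=5.616 → R1 fires; X=8 E=1 R=11 A=6
Draw 8: a1=4.992, a2=3.056, a3=1.023, a4=2.904, a0=11.975; τ=−ln(0.9879)/11.975=0.001 → t=0.342; u2·a0=0.1823·11.975=2.183 ≤ a1=4.992 → R1 fires; X=7 E=1 R=12 A=6
Draw 9: a1=4.368, a2=2.674, a3=1.116, a4=3.168, a0=11.326; τ=−ln(0.4460)/11.326=0.071 → t=0.414 > T=0.38: stop.
At T=0.38: X=7 E=1 R=12 A=6; the largest is R.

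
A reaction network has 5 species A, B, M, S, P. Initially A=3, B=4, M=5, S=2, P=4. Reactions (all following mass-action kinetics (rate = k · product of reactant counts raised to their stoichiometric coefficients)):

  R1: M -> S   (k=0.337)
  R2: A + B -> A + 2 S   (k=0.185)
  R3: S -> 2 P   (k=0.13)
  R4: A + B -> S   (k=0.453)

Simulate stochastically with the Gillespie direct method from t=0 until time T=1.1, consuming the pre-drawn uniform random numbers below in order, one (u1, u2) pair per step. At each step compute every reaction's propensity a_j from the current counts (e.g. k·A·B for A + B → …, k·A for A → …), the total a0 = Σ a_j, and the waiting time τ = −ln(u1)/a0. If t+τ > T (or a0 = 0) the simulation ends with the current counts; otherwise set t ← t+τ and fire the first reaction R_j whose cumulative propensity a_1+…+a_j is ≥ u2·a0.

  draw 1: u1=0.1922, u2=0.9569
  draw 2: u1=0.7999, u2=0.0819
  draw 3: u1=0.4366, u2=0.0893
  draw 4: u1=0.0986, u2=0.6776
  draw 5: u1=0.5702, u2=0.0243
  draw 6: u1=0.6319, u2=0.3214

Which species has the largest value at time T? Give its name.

t=0.000: A=3 B=4 M=5 S=2 P=4
Draw 1: a1=1.685, a2=2.220, a3=0.260, a4=5.436, a0=9.601; τ=−ln(0.1922)/9.601=0.172 → t=0.172; u2·a0=0.9569·9.601=9.187; a1+…+a3=4.165 < 9.187 ≤ a1+…+a4=9.601 → R4 fires; A=2 B=3 M=5 S=3 P=4
Draw 2: a1=1.685, a2=1.110, a3=0.390, a4=2.718, a0=5.903; τ=−ln(0.7999)/5.903=0.038 → t=0.210; u2·a0=0.0819·5.903=0.483 ≤ a1=1.685 → R1 fires; A=2 B=3 M=4 S=4 P=4
Draw 3: a1=1.348, a2=1.110, a3=0.520, a4=2.718, a0=5.696; τ=−ln(0.4366)/5.696=0.145 → t=0.355; u2·a0=0.0893·5.696=0.509 ≤ a1=1.348 → R1 fires; A=2 B=3 M=3 S=5 P=4
Draw 4: a1=1.011, a2=1.110, a3=0.650, a4=2.718, a0=5.489; τ=−ln(0.0986)/5.489=0.422 → t=0.777; u2·a0=0.6776·5.489=3.719; a1+…+a3=2.771 < 3.719 ≤ a1+…+a4=5.489 → R4 fires; A=1 B=2 M=3 S=6 P=4
Draw 5: a1=1.011, a2=0.370, a3=0.780, a4=0.906, a0=3.067; τ=−ln(0.5702)/3.067=0.183 → t=0.960; u2·a0=0.0243·3.067=0.075 ≤ a1=1.011 → R1 fires; A=1 B=2 M=2 S=7 P=4
Draw 6: a1=0.674, a2=0.370, a3=0.910, a4=0.906, a0=2.860; τ=−ln(0.6319)/2.860=0.160 → t=1.121 > T=1.1: stop.
At T=1.1: A=1 B=2 M=2 S=7 P=4; the largest is S.

Dominant species at T: S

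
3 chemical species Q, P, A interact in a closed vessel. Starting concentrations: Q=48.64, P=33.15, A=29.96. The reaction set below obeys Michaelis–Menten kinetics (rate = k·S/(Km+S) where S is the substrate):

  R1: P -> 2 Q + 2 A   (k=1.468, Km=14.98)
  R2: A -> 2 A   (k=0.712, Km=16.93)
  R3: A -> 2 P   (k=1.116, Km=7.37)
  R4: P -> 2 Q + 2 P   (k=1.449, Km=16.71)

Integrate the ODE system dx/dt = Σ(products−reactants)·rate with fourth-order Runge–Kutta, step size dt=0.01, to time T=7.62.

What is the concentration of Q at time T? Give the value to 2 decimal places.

Q at T = 80.42

RK4 with dt=0.01: 762 steps to T=7.62. Trajectory (selected grid times):
t=0.00: Q=48.64 P=33.15 A=29.96
t=0.85: Q=52.02 P=34.64 A=31.32
t=1.69: Q=55.41 P=36.12 A=32.68
t=2.54: Q=58.88 P=37.64 A=34.08
t=3.39: Q=62.39 P=39.16 A=35.50
t=4.23: Q=65.90 P=40.68 A=36.92
t=5.08: Q=69.49 P=42.23 A=38.38
t=5.93: Q=73.11 P=43.79 A=39.85
t=6.77: Q=76.73 P=45.34 A=41.32
t=7.62: Q=80.42 P=46.91 A=42.83
Read off Q at T=7.62: 80.42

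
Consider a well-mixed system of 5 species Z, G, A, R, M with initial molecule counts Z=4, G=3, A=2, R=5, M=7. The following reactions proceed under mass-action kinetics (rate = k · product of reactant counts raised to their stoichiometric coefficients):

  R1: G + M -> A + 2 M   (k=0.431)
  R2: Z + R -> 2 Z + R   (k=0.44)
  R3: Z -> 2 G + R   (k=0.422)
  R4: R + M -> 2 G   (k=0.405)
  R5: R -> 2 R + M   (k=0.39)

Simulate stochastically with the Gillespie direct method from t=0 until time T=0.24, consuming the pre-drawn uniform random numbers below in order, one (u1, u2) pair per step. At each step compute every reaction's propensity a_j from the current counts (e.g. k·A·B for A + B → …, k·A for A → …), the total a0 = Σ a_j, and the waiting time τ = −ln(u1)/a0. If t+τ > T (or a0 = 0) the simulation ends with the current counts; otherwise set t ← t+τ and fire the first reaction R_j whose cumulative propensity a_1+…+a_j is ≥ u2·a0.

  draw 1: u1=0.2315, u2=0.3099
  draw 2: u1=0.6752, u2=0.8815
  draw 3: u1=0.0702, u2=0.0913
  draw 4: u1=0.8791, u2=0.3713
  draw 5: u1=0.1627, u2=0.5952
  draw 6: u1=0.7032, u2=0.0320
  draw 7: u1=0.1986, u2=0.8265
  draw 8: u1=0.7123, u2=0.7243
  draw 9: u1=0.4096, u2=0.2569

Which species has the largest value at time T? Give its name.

t=0.000: Z=4 G=3 A=2 R=5 M=7
Draw 1: a1=9.051, a2=8.800, a3=1.688, a4=14.175, a5=1.950, a0=35.664; τ=−ln(0.2315)/35.664=0.041 → t=0.041; u2·a0=0.3099·35.664=11.052; a1=9.051 < 11.052 ≤ a1+a2=17.851 → R2 fires; Z=5 G=3 A=2 R=5 M=7
Draw 2: a1=9.051, a2=11.000, a3=2.110, a4=14.175, a5=1.950, a0=38.286; τ=−ln(0.6752)/38.286=0.010 → t=0.051; u2·a0=0.8815·38.286=33.749; a1+…+a3=22.161 < 33.749 ≤ a1+…+a4=36.336 → R4 fires; Z=5 G=5 A=2 R=4 M=6
Draw 3: a1=12.930, a2=8.800, a3=2.110, a4=9.720, a5=1.560, a0=35.120; τ=−ln(0.0702)/35.120=0.076 → t=0.127; u2·a0=0.0913·35.120=3.206 ≤ a1=12.930 → R1 fires; Z=5 G=4 A=3 R=4 M=7
Draw 4: a1=12.068, a2=8.800, a3=2.110, a4=11.340, a5=1.560, a0=35.878; τ=−ln(0.8791)/35.878=0.004 → t=0.131; u2·a0=0.3713·35.878=13.322; a1=12.068 < 13.322 ≤ a1+a2=20.868 → R2 fires; Z=6 G=4 A=3 R=4 M=7
Draw 5: a1=12.068, a2=10.560, a3=2.532, a4=11.340, a5=1.560, a0=38.060; τ=−ln(0.1627)/38.060=0.048 → t=0.178; u2·a0=0.5952·38.060=22.653; a1+a2=22.628 < 22.653 ≤ a1+…+a3=25.160 → R3 fires; Z=5 G=6 A=3 R=5 M=7
Draw 6: a1=18.102, a2=11.000, a3=2.110, a4=14.175, a5=1.950, a0=47.337; τ=−ln(0.7032)/47.337=0.007 → t=0.186; u2·a0=0.0320·47.337=1.515 ≤ a1=18.102 → R1 fires; Z=5 G=5 A=4 R=5 M=8
Draw 7: a1=17.240, a2=11.000, a3=2.110, a4=16.200, a5=1.950, a0=48.500; τ=−ln(0.1986)/48.500=0.033 → t=0.219; u2·a0=0.8265·48.500=40.085; a1+…+a3=30.350 < 40.085 ≤ a1+…+a4=46.550 → R4 fires; Z=5 G=7 A=4 R=4 M=7
Draw 8: a1=21.119, a2=8.800, a3=2.110, a4=11.340, a5=1.560, a0=44.929; τ=−ln(0.7123)/44.929=0.008 → t=0.227; u2·a0=0.7243·44.929=32.542; a1+…+a3=32.029 < 32.542 ≤ a1+…+a4=43.369 → R4 fires; Z=5 G=9 A=4 R=3 M=6
Draw 9: a1=23.274, a2=6.600, a3=2.110, a4=7.290, a5=1.170, a0=40.444; τ=−ln(0.4096)/40.444=0.022 → t=0.249 > T=0.24: stop.
At T=0.24: Z=5 G=9 A=4 R=3 M=6; the largest is G.

Dominant species at T: G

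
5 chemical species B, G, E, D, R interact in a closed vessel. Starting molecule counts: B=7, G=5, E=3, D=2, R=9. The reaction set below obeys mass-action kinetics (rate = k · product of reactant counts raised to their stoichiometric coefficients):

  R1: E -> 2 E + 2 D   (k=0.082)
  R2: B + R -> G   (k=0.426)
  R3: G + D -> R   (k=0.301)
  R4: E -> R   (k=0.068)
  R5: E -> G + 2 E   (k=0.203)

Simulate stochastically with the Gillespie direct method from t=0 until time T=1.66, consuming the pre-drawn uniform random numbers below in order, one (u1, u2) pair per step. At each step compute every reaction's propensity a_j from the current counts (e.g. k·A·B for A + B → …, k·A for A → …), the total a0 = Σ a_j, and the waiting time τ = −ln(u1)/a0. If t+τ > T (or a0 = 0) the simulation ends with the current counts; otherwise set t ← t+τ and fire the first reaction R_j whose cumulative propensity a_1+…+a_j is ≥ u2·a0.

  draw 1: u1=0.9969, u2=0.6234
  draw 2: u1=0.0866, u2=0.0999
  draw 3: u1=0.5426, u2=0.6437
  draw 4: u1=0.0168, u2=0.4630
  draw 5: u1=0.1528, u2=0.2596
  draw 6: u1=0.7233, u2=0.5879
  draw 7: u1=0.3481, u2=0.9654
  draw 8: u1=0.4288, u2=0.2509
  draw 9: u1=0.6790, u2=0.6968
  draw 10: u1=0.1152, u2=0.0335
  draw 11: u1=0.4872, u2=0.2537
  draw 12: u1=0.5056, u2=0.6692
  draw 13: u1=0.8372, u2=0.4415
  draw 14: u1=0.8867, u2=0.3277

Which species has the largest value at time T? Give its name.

Dominant species at T: G

t=0.000: B=7 G=5 E=3 D=2 R=9
Draw 1: a1=0.246, a2=26.838, a3=3.010, a4=0.204, a5=0.609, a0=30.907; τ=−ln(0.9969)/30.907=0.000 → t=0.000; u2·a0=0.6234·30.907=19.267; a1=0.246 < 19.267 ≤ a1+a2=27.084 → R2 fires; B=6 G=6 E=3 D=2 R=8
Draw 2: a1=0.246, a2=20.448, a3=3.612, a4=0.204, a5=0.609, a0=25.119; τ=−ln(0.0866)/25.119=0.097 → t=0.097; u2·a0=0.0999·25.119=2.509; a1=0.246 < 2.509 ≤ a1+a2=20.694 → R2 fires; B=5 G=7 E=3 D=2 R=7
Draw 3: a1=0.246, a2=14.910, a3=4.214, a4=0.204, a5=0.609, a0=20.183; τ=−ln(0.5426)/20.183=0.030 → t=0.128; u2·a0=0.6437·20.183=12.992; a1=0.246 < 12.992 ≤ a1+a2=15.156 → R2 fires; B=4 G=8 E=3 D=2 R=6
Draw 4: a1=0.246, a2=10.224, a3=4.816, a4=0.204, a5=0.609, a0=16.099; τ=−ln(0.0168)/16.099=0.254 → t=0.382; u2·a0=0.4630·16.099=7.454; a1=0.246 < 7.454 ≤ a1+a2=10.470 → R2 fires; B=3 G=9 E=3 D=2 R=5
Draw 5: a1=0.246, a2=6.390, a3=5.418, a4=0.204, a5=0.609, a0=12.867; τ=−ln(0.1528)/12.867=0.146 → t=0.528; u2·a0=0.2596·12.867=3.340; a1=0.246 < 3.340 ≤ a1+a2=6.636 → R2 fires; B=2 G=10 E=3 D=2 R=4
Draw 6: a1=0.246, a2=3.408, a3=6.020, a4=0.204, a5=0.609, a0=10.487; τ=−ln(0.7233)/10.487=0.031 → t=0.559; u2·a0=0.5879·10.487=6.165; a1+a2=3.654 < 6.165 ≤ a1+…+a3=9.674 → R3 fires; B=2 G=9 E=3 D=1 R=5
Draw 7: a1=0.246, a2=4.260, a3=2.709, a4=0.204, a5=0.609, a0=8.028; τ=−ln(0.3481)/8.028=0.131 → t=0.690; u2·a0=0.9654·8.028=7.750; a1+…+a4=7.419 < 7.750 ≤ a1+…+a5=8.028 → R5 fires; B=2 G=10 E=4 D=1 R=5
Draw 8: a1=0.328, a2=4.260, a3=3.010, a4=0.272, a5=0.812, a0=8.682; τ=−ln(0.4288)/8.682=0.098 → t=0.787; u2·a0=0.2509·8.682=2.178; a1=0.328 < 2.178 ≤ a1+a2=4.588 → R2 fires; B=1 G=11 E=4 D=1 R=4
Draw 9: a1=0.328, a2=1.704, a3=3.311, a4=0.272, a5=0.812, a0=6.427; τ=−ln(0.6790)/6.427=0.060 → t=0.848; u2·a0=0.6968·6.427=4.478; a1+a2=2.032 < 4.478 ≤ a1+…+a3=5.343 → R3 fires; B=1 G=10 E=4 D=0 R=5
Draw 10: a1=0.328, a2=2.130, a3=0.000, a4=0.272, a5=0.812, a0=3.542; τ=−ln(0.1152)/3.542=0.610 → t=1.458; u2·a0=0.0335·3.542=0.119 ≤ a1=0.328 → R1 fires; B=1 G=10 E=5 D=2 R=5
Draw 11: a1=0.410, a2=2.130, a3=6.020, a4=0.340, a5=1.015, a0=9.915; τ=−ln(0.4872)/9.915=0.073 → t=1.530; u2·a0=0.2537·9.915=2.515; a1=0.410 < 2.515 ≤ a1+a2=2.540 → R2 fires; B=0 G=11 E=5 D=2 R=4
Draw 12: a1=0.410, a2=0.000, a3=6.622, a4=0.340, a5=1.015, a0=8.387; τ=−ln(0.5056)/8.387=0.081 → t=1.612; u2·a0=0.6692·8.387=5.613; a1+a2=0.410 < 5.613 ≤ a1+…+a3=7.032 → R3 fires; B=0 G=10 E=5 D=1 R=5
Draw 13: a1=0.410, a2=0.000, a3=3.010, a4=0.340, a5=1.015, a0=4.775; τ=−ln(0.8372)/4.775=0.037 → t=1.649; u2·a0=0.4415·4.775=2.108; a1+a2=0.410 < 2.108 ≤ a1+…+a3=3.420 → R3 fires; B=0 G=9 E=5 D=0 R=6
Draw 14: a1=0.410, a2=0.000, a3=0.000, a4=0.340, a5=1.015, a0=1.765; τ=−ln(0.8867)/1.765=0.068 → t=1.717 > T=1.66: stop.
At T=1.66: B=0 G=9 E=5 D=0 R=6; the largest is G.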